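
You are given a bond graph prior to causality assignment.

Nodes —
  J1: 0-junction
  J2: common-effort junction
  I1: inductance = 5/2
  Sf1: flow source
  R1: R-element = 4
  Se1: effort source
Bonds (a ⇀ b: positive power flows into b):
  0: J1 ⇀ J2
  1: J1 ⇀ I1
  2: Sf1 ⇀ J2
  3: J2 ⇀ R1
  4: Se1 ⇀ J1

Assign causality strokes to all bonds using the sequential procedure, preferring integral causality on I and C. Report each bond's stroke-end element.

b2 stroke→Sf1  (Sf1 fixes flow; stroke at Sf1)
b4 stroke→J1  (Se1 fixes effort; stroke away)
b0 stroke→J2  (0-jn J1 has e-setter on 4)
b1 stroke→I1  (0-jn J1 has e-setter on 4)
b3 stroke→R1  (0-jn J2 has e-setter on 0)

β0 stroke→J2
β1 stroke→I1
β2 stroke→Sf1
β3 stroke→R1
β4 stroke→J1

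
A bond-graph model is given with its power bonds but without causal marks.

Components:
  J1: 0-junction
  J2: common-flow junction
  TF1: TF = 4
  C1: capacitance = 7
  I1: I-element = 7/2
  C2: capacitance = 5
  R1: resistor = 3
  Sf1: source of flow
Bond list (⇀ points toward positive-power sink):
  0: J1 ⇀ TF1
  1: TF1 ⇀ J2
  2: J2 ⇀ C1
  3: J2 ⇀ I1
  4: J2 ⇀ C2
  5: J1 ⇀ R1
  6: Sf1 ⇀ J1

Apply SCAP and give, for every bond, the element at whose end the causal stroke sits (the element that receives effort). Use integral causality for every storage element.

b6 →Sf1  (Sf1 (Sf) sets flow on bond)
b2 →J2  (C1 outputs effort q/C1)
b3 →I1  (prefer integral on I1)
b1 →J2  (J2: bond 3 brought flow, rest push out)
b4 →J2  (J2 flow already set via bond 3)
b0 →TF1  (TF1 one-in-one-out from 1)
b5 →J1  (J1: last free bond brings effort in)

β0 stroke→TF1
β1 stroke→J2
β2 stroke→J2
β3 stroke→I1
β4 stroke→J2
β5 stroke→J1
β6 stroke→Sf1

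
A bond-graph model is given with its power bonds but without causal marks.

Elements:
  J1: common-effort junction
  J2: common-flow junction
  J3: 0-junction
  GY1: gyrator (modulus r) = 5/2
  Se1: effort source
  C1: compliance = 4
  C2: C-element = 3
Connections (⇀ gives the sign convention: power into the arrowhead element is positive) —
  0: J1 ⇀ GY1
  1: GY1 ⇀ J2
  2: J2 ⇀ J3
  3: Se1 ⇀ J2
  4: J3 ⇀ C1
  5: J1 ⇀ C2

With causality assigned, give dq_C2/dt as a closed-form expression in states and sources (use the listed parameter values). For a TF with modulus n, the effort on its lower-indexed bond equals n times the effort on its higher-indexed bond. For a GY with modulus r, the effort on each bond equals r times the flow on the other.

dq_C2/dt = 2*E_Se1/5 - q_C1/10

b3 stroke→J2  (Se1 fixes effort; stroke away)
b4 stroke→J3  (C1 integral (e out))
b2 stroke→J2  (0-jn J3 has e-setter on 4)
b1 stroke→GY1  (J2 needs exactly one f-in)
b0 stroke→GY1  (GY GY1: same side as bond 1)
b5 stroke→J1  (J1: last free bond brings effort in)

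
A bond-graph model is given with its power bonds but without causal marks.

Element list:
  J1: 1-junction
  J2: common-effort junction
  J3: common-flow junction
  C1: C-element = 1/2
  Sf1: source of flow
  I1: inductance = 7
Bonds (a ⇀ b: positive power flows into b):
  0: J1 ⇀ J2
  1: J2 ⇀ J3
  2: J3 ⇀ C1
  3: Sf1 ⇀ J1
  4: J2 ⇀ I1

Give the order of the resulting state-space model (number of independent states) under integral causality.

b3 stroke→Sf1  (Sf1 fixes flow; stroke at Sf1)
b0 stroke→J1  (J1: bond 3 brought flow, rest push out)
b2 stroke→J3  (C1 integral (e out))
b1 stroke→J2  (only one flow-in slot at J3)
b4 stroke→I1  (J2: bond 1 brought effort, rest push out)

2  (C1, I1 all integral)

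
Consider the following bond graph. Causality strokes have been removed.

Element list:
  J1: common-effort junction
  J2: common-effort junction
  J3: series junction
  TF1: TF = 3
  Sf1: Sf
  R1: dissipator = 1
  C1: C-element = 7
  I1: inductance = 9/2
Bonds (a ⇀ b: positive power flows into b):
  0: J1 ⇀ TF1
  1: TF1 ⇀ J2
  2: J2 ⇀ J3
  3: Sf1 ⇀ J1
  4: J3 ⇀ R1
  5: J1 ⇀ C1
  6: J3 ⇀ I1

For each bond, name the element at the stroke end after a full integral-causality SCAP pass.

#0 |TF1
#1 |J2
#2 |J3
#3 |Sf1
#4 |J3
#5 |J1
#6 |I1

b3 →Sf1  (Sf1 fixes flow; stroke at Sf1)
b5 →J1  (C1 integral (e out))
b0 →TF1  (0-jn J1 has e-setter on 5)
b1 →J2  (TF TF1: opposite of bond 0)
b2 →J3  (common-e at J2 fixed by 1)
b6 →I1  (I1 integral (f out))
b4 →J3  (J3: bond 6 brought flow, rest push out)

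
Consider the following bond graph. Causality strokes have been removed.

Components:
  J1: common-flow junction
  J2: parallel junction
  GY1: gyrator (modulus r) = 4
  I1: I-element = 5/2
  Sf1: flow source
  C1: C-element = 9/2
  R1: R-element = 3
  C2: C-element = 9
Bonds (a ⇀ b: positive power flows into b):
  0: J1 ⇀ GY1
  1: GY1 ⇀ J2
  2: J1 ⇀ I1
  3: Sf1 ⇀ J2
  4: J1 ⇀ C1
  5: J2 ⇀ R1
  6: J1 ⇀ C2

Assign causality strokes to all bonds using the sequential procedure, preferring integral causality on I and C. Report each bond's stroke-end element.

#3 |Sf1  (Sf1: flow source, stroke at near end)
#2 |I1  (I1: I, integral causality)
#0 |J1  (J1 flow already set via bond 2)
#4 |J1  (J1: bond 2 brought flow, rest push out)
#6 |J1  (J1: bond 2 brought flow, rest push out)
#1 |J2  (GY1 both-in/both-out from 0)
#5 |R1  (J2: bond 1 brought effort, rest push out)

#0 stroke→J1
#1 stroke→J2
#2 stroke→I1
#3 stroke→Sf1
#4 stroke→J1
#5 stroke→R1
#6 stroke→J1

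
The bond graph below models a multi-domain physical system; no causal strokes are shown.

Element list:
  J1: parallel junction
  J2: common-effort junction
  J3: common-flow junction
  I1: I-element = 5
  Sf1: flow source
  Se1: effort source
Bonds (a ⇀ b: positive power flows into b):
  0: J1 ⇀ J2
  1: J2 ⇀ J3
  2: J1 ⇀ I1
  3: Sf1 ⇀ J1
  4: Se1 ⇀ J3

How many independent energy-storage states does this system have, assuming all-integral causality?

1  (I1 all integral)

b3 →Sf1  (Sf1: flow source, stroke at near end)
b4 →J3  (Se1 (Se) sets effort on bond)
b1 →J2  (closing 1-jn rule on J3)
b0 →J1  (0-jn J2 has e-setter on 1)
b2 →I1  (common-e at J1 fixed by 0)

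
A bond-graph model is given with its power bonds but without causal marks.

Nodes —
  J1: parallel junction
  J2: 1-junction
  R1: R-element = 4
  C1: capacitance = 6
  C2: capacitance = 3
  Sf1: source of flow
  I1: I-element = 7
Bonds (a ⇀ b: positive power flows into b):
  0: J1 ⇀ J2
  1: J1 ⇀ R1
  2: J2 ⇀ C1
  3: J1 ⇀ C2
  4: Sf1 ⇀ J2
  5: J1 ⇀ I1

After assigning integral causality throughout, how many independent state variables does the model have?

3  (C1, C2, I1 all integral)

bond 4 stroke at Sf1  (source Sf1 imposes f)
bond 0 stroke at J2  (common-f at J2 fixed by 4)
bond 2 stroke at J2  (1-jn J2 has f-setter on 4)
bond 3 stroke at J1  (C2 outputs effort q/C2)
bond 1 stroke at R1  (0-jn J1 has e-setter on 3)
bond 5 stroke at I1  (common-e at J1 fixed by 3)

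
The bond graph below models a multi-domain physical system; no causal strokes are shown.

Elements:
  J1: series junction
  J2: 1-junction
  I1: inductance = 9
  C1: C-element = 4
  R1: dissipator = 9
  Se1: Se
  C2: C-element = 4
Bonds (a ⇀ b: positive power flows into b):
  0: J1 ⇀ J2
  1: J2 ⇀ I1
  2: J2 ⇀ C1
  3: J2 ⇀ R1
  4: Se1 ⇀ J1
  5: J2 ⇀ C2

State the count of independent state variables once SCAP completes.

3  (C1, C2, I1 all integral)

#4 stroke at J1  (Se1: effort source, stroke at far end)
#0 stroke at J2  (closing 1-jn rule on J1)
#1 stroke at I1  (I1: I, integral causality)
#2 stroke at J2  (J2 flow already set via bond 1)
#3 stroke at J2  (1-jn J2 has f-setter on 1)
#5 stroke at J2  (J2: bond 1 brought flow, rest push out)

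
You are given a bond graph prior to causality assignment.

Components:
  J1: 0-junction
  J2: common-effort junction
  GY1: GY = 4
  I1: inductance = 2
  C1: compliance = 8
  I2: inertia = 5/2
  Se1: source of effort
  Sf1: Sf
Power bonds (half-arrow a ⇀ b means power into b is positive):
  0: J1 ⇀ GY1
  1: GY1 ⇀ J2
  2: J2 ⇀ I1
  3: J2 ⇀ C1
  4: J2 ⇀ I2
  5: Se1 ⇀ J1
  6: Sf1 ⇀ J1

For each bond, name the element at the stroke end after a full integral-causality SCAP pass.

bond 0 stroke→GY1
bond 1 stroke→GY1
bond 2 stroke→I1
bond 3 stroke→J2
bond 4 stroke→I2
bond 5 stroke→J1
bond 6 stroke→Sf1

β5 →J1  (Se1 (Se) sets effort on bond)
β6 →Sf1  (Sf1 fixes flow; stroke at Sf1)
β0 →GY1  (J1 effort already set via bond 5)
β1 →GY1  (GY1 both-in/both-out from 0)
β2 →I1  (I1: I, integral causality)
β3 →J2  (C1 integral (e out))
β4 →I2  (J2 effort already set via bond 3)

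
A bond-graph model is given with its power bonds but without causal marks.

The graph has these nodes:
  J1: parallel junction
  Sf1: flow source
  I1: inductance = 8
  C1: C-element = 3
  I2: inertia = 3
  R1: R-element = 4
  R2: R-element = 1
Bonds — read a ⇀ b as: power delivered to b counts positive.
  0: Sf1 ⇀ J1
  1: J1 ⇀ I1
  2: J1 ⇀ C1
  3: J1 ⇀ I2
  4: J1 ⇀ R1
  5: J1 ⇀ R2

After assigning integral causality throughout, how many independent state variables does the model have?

3  (C1, I1, I2 all integral)

#0 |Sf1  (source Sf1 imposes f)
#1 |I1  (I1 outputs flow p/I1)
#2 |J1  (C1: C, integral causality)
#3 |I2  (J1: bond 2 brought effort, rest push out)
#4 |R1  (common-e at J1 fixed by 2)
#5 |R2  (J1 effort already set via bond 2)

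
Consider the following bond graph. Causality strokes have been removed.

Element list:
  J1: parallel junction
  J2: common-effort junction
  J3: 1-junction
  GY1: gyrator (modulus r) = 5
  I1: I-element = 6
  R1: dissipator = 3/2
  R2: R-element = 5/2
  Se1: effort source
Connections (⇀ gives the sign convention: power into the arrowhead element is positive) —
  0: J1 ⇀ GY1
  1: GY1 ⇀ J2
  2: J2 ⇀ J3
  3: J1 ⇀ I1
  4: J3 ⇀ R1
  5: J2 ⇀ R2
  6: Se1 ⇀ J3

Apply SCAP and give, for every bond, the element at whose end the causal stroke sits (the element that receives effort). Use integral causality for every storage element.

#0 →J1
#1 →J2
#2 →J3
#3 →I1
#4 →R1
#5 →R2
#6 →J3

β6 |J3  (Se1 fixes effort; stroke away)
β3 |I1  (prefer integral on I1)
β0 |J1  (J1: last free bond brings effort in)
β1 |J2  (GY1: gyrator matches bond 0)
β2 |J3  (J2 effort already set via bond 1)
β5 |R2  (common-e at J2 fixed by 1)
β4 |R1  (closing 1-jn rule on J3)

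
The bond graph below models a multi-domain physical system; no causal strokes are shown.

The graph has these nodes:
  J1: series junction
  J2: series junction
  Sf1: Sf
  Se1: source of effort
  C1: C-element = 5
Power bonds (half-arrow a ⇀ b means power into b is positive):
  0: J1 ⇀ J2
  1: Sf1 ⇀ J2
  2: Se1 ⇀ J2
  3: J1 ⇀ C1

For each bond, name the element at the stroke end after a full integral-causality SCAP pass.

#0 stroke at J2
#1 stroke at Sf1
#2 stroke at J2
#3 stroke at J1

β1 stroke→Sf1  (Sf1 (Sf) sets flow on bond)
β2 stroke→J2  (Se1 (Se) sets effort on bond)
β0 stroke→J2  (J2: bond 1 brought flow, rest push out)
β3 stroke→J1  (1-jn J1 has f-setter on 0)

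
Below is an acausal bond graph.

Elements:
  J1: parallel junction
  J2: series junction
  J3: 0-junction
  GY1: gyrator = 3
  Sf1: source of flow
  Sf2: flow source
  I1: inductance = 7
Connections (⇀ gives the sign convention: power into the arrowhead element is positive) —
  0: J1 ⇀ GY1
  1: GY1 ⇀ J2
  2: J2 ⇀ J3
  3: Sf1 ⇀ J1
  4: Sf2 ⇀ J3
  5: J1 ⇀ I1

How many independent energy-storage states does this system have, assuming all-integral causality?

bond 3 stroke→Sf1  (Sf1 fixes flow; stroke at Sf1)
bond 4 stroke→Sf2  (Sf2 (Sf) sets flow on bond)
bond 2 stroke→J3  (J3 needs exactly one e-in)
bond 1 stroke→J2  (1-jn J2 has f-setter on 2)
bond 0 stroke→J1  (GY1: gyrator matches bond 1)
bond 5 stroke→I1  (J1: bond 0 brought effort, rest push out)

1  (I1 all integral)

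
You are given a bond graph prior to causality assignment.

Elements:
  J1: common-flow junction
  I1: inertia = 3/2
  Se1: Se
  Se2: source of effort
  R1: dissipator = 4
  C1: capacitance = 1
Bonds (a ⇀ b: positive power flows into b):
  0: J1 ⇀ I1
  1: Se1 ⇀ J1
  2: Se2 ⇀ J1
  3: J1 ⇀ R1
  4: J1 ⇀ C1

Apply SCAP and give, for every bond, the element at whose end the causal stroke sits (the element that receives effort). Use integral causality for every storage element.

bond 1 |J1  (Se1 (Se) sets effort on bond)
bond 2 |J1  (source Se2 imposes e)
bond 0 |I1  (I1: I, integral causality)
bond 3 |J1  (common-f at J1 fixed by 0)
bond 4 |J1  (common-f at J1 fixed by 0)

#0 stroke at I1
#1 stroke at J1
#2 stroke at J1
#3 stroke at J1
#4 stroke at J1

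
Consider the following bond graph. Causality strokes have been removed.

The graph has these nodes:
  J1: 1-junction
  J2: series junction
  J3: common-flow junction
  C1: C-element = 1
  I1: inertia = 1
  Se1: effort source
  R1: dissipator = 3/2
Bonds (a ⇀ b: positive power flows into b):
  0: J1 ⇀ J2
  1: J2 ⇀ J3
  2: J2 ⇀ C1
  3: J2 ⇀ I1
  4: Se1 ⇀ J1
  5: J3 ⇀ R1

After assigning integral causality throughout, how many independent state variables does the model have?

2  (C1, I1 all integral)

b4 stroke→J1  (Se1: effort source, stroke at far end)
b0 stroke→J2  (closing 1-jn rule on J1)
b2 stroke→J2  (prefer integral on C1)
b3 stroke→I1  (I1 outputs flow p/I1)
b1 stroke→J2  (common-f at J2 fixed by 3)
b5 stroke→J3  (J3: bond 1 brought flow, rest push out)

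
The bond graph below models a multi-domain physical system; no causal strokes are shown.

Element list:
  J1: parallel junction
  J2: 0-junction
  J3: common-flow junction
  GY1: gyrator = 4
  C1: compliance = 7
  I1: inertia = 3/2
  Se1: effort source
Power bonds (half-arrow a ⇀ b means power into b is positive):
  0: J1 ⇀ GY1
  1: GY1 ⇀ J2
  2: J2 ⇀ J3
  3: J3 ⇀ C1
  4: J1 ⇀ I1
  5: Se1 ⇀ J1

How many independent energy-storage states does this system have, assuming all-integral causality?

2  (C1, I1 all integral)

b5 |J1  (Se1: effort source, stroke at far end)
b0 |GY1  (J1: bond 5 brought effort, rest push out)
b4 |I1  (J1: bond 5 brought effort, rest push out)
b1 |GY1  (GY1: gyrator matches bond 0)
b2 |J2  (J2: last free bond brings effort in)
b3 |J3  (J3: bond 2 brought flow, rest push out)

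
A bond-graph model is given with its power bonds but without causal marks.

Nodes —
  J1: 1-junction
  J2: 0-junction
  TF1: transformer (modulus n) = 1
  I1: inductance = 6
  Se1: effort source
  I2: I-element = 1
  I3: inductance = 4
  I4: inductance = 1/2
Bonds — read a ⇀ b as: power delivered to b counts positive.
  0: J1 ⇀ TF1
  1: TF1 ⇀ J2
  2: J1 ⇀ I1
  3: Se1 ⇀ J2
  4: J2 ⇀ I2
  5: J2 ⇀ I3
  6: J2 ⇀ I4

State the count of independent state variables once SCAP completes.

4  (I1, I2, I3, I4 all integral)

b3 →J2  (Se1 (Se) sets effort on bond)
b1 →TF1  (common-e at J2 fixed by 3)
b4 →I2  (J2: bond 3 brought effort, rest push out)
b5 →I3  (common-e at J2 fixed by 3)
b6 →I4  (J2 effort already set via bond 3)
b0 →J1  (TF1: transformer flips bond 1)
b2 →I1  (J1: last free bond brings flow in)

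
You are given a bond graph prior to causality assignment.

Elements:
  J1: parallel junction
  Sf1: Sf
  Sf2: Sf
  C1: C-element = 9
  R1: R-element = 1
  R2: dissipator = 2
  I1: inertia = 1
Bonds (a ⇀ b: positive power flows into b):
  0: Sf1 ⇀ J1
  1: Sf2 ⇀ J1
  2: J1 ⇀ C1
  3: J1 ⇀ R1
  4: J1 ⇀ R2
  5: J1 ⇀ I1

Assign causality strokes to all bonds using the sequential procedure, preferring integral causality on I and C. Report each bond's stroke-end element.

bond 0 →Sf1  (source Sf1 imposes f)
bond 1 →Sf2  (Sf2: flow source, stroke at near end)
bond 2 →J1  (prefer integral on C1)
bond 3 →R1  (J1: bond 2 brought effort, rest push out)
bond 4 →R2  (0-jn J1 has e-setter on 2)
bond 5 →I1  (0-jn J1 has e-setter on 2)

#0 stroke at Sf1
#1 stroke at Sf2
#2 stroke at J1
#3 stroke at R1
#4 stroke at R2
#5 stroke at I1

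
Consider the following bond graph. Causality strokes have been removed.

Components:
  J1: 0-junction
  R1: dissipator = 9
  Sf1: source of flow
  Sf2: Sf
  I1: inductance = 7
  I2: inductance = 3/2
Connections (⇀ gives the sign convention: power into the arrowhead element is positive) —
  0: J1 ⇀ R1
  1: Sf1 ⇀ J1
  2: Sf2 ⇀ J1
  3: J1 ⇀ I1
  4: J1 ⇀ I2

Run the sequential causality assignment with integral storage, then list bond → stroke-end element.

b1 |Sf1  (Sf1 fixes flow; stroke at Sf1)
b2 |Sf2  (Sf2 fixes flow; stroke at Sf2)
b3 |I1  (I1: I, integral causality)
b4 |I2  (I2 integral (f out))
b0 |J1  (closing 0-jn rule on J1)

bond 0 stroke→J1
bond 1 stroke→Sf1
bond 2 stroke→Sf2
bond 3 stroke→I1
bond 4 stroke→I2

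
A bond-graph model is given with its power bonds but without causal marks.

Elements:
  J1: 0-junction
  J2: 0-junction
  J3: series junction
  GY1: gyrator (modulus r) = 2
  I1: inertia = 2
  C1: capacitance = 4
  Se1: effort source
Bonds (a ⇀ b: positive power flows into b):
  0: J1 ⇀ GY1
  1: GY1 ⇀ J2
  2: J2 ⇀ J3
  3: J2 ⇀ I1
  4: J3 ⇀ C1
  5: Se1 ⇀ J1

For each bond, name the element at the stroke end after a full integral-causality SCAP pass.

β5 →J1  (Se1 (Se) sets effort on bond)
β0 →GY1  (0-jn J1 has e-setter on 5)
β1 →GY1  (GY1 both-in/both-out from 0)
β3 →I1  (prefer integral on I1)
β2 →J2  (only one effort-in slot at J2)
β4 →J3  (common-f at J3 fixed by 2)

β0 stroke→GY1
β1 stroke→GY1
β2 stroke→J2
β3 stroke→I1
β4 stroke→J3
β5 stroke→J1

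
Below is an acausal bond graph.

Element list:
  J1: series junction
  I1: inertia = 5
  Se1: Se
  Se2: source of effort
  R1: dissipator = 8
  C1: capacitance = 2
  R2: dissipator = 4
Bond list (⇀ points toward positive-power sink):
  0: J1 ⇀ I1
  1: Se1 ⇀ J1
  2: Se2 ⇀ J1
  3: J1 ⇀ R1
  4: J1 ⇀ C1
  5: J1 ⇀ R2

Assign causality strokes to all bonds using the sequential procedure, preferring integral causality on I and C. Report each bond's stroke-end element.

β1 stroke at J1  (Se1 (Se) sets effort on bond)
β2 stroke at J1  (Se2 fixes effort; stroke away)
β0 stroke at I1  (I1 integral (f out))
β3 stroke at J1  (J1 flow already set via bond 0)
β4 stroke at J1  (J1: bond 0 brought flow, rest push out)
β5 stroke at J1  (1-jn J1 has f-setter on 0)

#0 stroke at I1
#1 stroke at J1
#2 stroke at J1
#3 stroke at J1
#4 stroke at J1
#5 stroke at J1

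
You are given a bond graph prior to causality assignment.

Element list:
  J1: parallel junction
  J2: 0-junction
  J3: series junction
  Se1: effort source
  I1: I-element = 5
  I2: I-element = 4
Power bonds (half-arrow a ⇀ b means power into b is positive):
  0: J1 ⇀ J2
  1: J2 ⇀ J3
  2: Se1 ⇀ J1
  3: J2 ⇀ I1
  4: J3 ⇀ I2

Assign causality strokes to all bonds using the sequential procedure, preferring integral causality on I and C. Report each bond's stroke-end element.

bond 0 →J2
bond 1 →J3
bond 2 →J1
bond 3 →I1
bond 4 →I2

b2 |J1  (Se1 fixes effort; stroke away)
b0 |J2  (0-jn J1 has e-setter on 2)
b1 |J3  (common-e at J2 fixed by 0)
b3 |I1  (0-jn J2 has e-setter on 0)
b4 |I2  (J3 needs exactly one f-in)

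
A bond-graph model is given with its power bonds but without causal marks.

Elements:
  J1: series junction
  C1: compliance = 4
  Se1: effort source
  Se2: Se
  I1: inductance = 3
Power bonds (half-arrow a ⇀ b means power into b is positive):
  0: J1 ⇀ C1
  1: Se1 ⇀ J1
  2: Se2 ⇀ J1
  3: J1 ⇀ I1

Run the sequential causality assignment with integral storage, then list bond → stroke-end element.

#0 stroke→J1
#1 stroke→J1
#2 stroke→J1
#3 stroke→I1

β1 stroke at J1  (source Se1 imposes e)
β2 stroke at J1  (Se2 fixes effort; stroke away)
β0 stroke at J1  (C1: C, integral causality)
β3 stroke at I1  (only one flow-in slot at J1)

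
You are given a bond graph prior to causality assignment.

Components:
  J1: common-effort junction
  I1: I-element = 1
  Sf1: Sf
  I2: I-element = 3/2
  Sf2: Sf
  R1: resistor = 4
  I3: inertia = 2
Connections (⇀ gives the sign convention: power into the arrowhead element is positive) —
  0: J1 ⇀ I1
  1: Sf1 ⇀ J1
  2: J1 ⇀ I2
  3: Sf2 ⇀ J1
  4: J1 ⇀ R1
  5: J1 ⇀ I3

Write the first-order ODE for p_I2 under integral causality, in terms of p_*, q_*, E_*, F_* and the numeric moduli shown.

b1 |Sf1  (Sf1 (Sf) sets flow on bond)
b3 |Sf2  (source Sf2 imposes f)
b0 |I1  (prefer integral on I1)
b2 |I2  (I2: I, integral causality)
b5 |I3  (I3 integral (f out))
b4 |J1  (closing 0-jn rule on J1)

dp_I2/dt = 4*F_Sf1 + 4*F_Sf2 - 4*p_I1 - 8*p_I2/3 - 2*p_I3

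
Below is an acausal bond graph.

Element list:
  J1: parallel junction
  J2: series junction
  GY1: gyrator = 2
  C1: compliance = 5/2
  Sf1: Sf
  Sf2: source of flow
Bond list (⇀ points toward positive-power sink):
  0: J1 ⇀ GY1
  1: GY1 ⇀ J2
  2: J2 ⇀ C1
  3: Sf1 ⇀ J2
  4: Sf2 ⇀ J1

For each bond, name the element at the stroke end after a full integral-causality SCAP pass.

#3 stroke→Sf1  (Sf1 fixes flow; stroke at Sf1)
#4 stroke→Sf2  (Sf2 (Sf) sets flow on bond)
#0 stroke→J1  (J1: last free bond brings effort in)
#1 stroke→J2  (common-f at J2 fixed by 3)
#2 stroke→J2  (J2 flow already set via bond 3)

β0 |J1
β1 |J2
β2 |J2
β3 |Sf1
β4 |Sf2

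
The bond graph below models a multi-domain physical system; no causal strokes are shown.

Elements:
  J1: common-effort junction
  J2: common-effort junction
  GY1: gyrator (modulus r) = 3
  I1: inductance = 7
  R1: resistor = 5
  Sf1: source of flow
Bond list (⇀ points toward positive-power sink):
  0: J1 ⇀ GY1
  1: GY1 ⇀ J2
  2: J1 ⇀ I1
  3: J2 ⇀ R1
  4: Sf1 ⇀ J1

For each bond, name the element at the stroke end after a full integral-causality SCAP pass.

β4 stroke at Sf1  (source Sf1 imposes f)
β2 stroke at I1  (I1 integral (f out))
β0 stroke at J1  (only one effort-in slot at J1)
β1 stroke at J2  (GY1: gyrator matches bond 0)
β3 stroke at R1  (J2 effort already set via bond 1)

β0 stroke→J1
β1 stroke→J2
β2 stroke→I1
β3 stroke→R1
β4 stroke→Sf1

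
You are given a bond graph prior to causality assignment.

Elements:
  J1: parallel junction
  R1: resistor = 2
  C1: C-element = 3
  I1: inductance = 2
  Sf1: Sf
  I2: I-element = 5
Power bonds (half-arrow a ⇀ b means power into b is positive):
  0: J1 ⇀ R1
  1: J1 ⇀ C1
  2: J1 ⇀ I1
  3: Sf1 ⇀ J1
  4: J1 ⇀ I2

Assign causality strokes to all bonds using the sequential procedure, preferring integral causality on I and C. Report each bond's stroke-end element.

bond 0 |R1
bond 1 |J1
bond 2 |I1
bond 3 |Sf1
bond 4 |I2

bond 3 stroke→Sf1  (Sf1 (Sf) sets flow on bond)
bond 1 stroke→J1  (prefer integral on C1)
bond 0 stroke→R1  (common-e at J1 fixed by 1)
bond 2 stroke→I1  (J1 effort already set via bond 1)
bond 4 stroke→I2  (J1 effort already set via bond 1)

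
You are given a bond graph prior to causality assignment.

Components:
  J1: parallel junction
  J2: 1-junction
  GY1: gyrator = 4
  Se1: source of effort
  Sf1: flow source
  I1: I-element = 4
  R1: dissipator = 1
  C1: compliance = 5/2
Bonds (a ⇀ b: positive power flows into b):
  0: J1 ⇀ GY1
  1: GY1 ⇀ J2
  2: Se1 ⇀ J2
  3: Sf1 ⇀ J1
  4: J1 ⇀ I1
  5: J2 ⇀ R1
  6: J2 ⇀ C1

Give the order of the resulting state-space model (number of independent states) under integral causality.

2  (C1, I1 all integral)

#2 stroke at J2  (Se1: effort source, stroke at far end)
#3 stroke at Sf1  (Sf1: flow source, stroke at near end)
#4 stroke at I1  (prefer integral on I1)
#0 stroke at J1  (J1 needs exactly one e-in)
#1 stroke at J2  (GY1 both-in/both-out from 0)
#6 stroke at J2  (C1 outputs effort q/C1)
#5 stroke at R1  (J2: last free bond brings flow in)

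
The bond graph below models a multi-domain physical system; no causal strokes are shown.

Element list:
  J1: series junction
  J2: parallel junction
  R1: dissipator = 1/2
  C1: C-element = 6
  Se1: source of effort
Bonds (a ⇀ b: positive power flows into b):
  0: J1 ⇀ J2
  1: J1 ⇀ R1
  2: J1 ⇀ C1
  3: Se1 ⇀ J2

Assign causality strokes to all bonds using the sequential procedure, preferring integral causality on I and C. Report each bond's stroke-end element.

bond 0 →J1
bond 1 →R1
bond 2 →J1
bond 3 →J2

β3 →J2  (Se1 fixes effort; stroke away)
β0 →J1  (J2 effort already set via bond 3)
β2 →J1  (prefer integral on C1)
β1 →R1  (J1: last free bond brings flow in)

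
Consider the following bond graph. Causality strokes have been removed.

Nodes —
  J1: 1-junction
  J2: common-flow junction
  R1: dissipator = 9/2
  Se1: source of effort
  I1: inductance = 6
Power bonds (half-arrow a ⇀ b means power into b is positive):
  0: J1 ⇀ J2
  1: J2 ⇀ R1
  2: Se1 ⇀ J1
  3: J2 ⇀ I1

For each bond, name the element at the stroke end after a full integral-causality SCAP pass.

β0 |J2
β1 |J2
β2 |J1
β3 |I1

b2 →J1  (Se1 (Se) sets effort on bond)
b0 →J2  (only one flow-in slot at J1)
b3 →I1  (I1 integral (f out))
b1 →J2  (common-f at J2 fixed by 3)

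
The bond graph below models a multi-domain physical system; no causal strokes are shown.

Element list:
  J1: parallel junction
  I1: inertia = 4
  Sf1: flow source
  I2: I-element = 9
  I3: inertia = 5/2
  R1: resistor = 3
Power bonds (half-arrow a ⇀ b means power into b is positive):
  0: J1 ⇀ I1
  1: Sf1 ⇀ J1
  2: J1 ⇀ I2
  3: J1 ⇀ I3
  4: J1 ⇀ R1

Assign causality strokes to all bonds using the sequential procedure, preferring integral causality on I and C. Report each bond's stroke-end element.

b1 stroke→Sf1  (source Sf1 imposes f)
b0 stroke→I1  (prefer integral on I1)
b2 stroke→I2  (I2 outputs flow p/I2)
b3 stroke→I3  (I3: I, integral causality)
b4 stroke→J1  (J1 needs exactly one e-in)

β0 stroke at I1
β1 stroke at Sf1
β2 stroke at I2
β3 stroke at I3
β4 stroke at J1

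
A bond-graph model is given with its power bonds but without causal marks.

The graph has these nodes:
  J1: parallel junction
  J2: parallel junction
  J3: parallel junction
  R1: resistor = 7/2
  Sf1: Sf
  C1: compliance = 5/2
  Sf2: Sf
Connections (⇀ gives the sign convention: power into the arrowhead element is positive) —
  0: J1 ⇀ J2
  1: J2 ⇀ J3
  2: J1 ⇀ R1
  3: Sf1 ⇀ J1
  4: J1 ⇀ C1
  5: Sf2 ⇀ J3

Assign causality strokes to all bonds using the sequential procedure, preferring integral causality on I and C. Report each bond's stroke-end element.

#3 |Sf1  (Sf1: flow source, stroke at near end)
#5 |Sf2  (source Sf2 imposes f)
#1 |J3  (only one effort-in slot at J3)
#0 |J2  (closing 0-jn rule on J2)
#4 |J1  (C1: C, integral causality)
#2 |R1  (J1: bond 4 brought effort, rest push out)

b0 |J2
b1 |J3
b2 |R1
b3 |Sf1
b4 |J1
b5 |Sf2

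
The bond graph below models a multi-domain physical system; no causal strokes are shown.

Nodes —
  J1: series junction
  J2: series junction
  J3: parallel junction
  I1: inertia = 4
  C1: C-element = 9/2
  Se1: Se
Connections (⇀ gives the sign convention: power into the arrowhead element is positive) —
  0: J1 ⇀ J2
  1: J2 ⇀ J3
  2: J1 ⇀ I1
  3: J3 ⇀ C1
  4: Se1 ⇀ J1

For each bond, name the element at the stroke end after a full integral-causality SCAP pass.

β4 stroke→J1  (Se1 (Se) sets effort on bond)
β2 stroke→I1  (I1 outputs flow p/I1)
β0 stroke→J1  (1-jn J1 has f-setter on 2)
β1 stroke→J2  (J2: bond 0 brought flow, rest push out)
β3 stroke→J3  (only one effort-in slot at J3)

#0 stroke at J1
#1 stroke at J2
#2 stroke at I1
#3 stroke at J3
#4 stroke at J1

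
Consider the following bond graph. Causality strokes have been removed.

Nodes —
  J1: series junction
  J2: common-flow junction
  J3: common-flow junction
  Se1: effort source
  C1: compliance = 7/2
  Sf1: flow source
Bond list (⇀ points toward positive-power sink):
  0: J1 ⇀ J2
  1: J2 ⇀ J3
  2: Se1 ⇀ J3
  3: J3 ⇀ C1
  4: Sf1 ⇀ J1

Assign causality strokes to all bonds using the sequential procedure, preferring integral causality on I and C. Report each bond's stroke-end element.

bond 2 stroke at J3  (Se1 fixes effort; stroke away)
bond 4 stroke at Sf1  (Sf1 (Sf) sets flow on bond)
bond 0 stroke at J1  (1-jn J1 has f-setter on 4)
bond 1 stroke at J2  (J2: bond 0 brought flow, rest push out)
bond 3 stroke at J3  (J3: bond 1 brought flow, rest push out)

β0 stroke at J1
β1 stroke at J2
β2 stroke at J3
β3 stroke at J3
β4 stroke at Sf1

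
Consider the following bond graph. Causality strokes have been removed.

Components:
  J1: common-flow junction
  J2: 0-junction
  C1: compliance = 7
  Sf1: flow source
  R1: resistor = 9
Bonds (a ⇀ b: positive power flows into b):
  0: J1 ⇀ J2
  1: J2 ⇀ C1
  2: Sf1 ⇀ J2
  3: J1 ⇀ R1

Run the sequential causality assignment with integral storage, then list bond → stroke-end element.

β2 →Sf1  (source Sf1 imposes f)
β1 →J2  (C1 outputs effort q/C1)
β0 →J1  (common-e at J2 fixed by 1)
β3 →R1  (J1: last free bond brings flow in)

bond 0 |J1
bond 1 |J2
bond 2 |Sf1
bond 3 |R1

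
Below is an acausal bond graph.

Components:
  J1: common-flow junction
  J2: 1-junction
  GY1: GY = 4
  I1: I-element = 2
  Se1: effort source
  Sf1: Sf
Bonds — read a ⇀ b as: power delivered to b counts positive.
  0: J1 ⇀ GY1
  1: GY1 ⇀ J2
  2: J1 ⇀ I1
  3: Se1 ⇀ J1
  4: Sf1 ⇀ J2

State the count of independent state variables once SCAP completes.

1  (I1 all integral)

bond 3 stroke at J1  (Se1 (Se) sets effort on bond)
bond 4 stroke at Sf1  (Sf1 fixes flow; stroke at Sf1)
bond 1 stroke at J2  (J2: bond 4 brought flow, rest push out)
bond 0 stroke at J1  (through GY1, causality inverts; strokes same side of GY1)
bond 2 stroke at I1  (J1 needs exactly one f-in)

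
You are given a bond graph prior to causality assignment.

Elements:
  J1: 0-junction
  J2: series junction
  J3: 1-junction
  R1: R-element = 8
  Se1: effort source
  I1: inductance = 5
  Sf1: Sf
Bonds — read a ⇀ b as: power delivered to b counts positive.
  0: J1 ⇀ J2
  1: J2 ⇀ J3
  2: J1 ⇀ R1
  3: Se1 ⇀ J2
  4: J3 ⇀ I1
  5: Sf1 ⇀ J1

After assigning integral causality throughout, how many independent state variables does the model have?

#3 |J2  (Se1 (Se) sets effort on bond)
#5 |Sf1  (Sf1: flow source, stroke at near end)
#4 |I1  (I1 outputs flow p/I1)
#1 |J3  (J3: bond 4 brought flow, rest push out)
#0 |J2  (J2: bond 1 brought flow, rest push out)
#2 |J1  (J1: last free bond brings effort in)

1  (I1 all integral)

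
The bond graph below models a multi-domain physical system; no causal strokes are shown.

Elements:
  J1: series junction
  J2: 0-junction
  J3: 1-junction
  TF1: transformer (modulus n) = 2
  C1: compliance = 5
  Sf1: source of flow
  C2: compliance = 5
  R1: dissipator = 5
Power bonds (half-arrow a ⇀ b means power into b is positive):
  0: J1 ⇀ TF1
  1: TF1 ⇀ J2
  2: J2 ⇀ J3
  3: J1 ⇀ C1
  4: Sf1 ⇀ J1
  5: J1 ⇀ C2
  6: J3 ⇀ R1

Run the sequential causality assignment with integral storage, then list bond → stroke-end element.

b4 |Sf1  (source Sf1 imposes f)
b0 |J1  (J1: bond 4 brought flow, rest push out)
b3 |J1  (1-jn J1 has f-setter on 4)
b5 |J1  (1-jn J1 has f-setter on 4)
b1 |TF1  (TF1: transformer flips bond 0)
b2 |J2  (J2: last free bond brings effort in)
b6 |J3  (J3 flow already set via bond 2)

b0 stroke→J1
b1 stroke→TF1
b2 stroke→J2
b3 stroke→J1
b4 stroke→Sf1
b5 stroke→J1
b6 stroke→J3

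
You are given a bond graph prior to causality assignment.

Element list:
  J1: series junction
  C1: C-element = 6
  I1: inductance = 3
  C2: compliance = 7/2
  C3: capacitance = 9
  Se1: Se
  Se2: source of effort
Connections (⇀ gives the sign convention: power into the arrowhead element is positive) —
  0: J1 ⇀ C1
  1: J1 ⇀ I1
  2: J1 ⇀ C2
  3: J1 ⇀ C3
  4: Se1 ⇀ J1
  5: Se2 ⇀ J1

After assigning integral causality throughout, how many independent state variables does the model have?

bond 4 →J1  (source Se1 imposes e)
bond 5 →J1  (source Se2 imposes e)
bond 0 →J1  (C1 integral (e out))
bond 1 →I1  (prefer integral on I1)
bond 2 →J1  (J1: bond 1 brought flow, rest push out)
bond 3 →J1  (common-f at J1 fixed by 1)

4  (C1, C2, C3, I1 all integral)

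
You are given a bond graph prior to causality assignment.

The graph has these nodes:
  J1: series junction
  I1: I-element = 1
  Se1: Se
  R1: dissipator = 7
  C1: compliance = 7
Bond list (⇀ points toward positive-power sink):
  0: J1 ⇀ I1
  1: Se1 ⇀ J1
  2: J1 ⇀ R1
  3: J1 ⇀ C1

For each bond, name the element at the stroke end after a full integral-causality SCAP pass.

#0 stroke→I1
#1 stroke→J1
#2 stroke→J1
#3 stroke→J1

#1 |J1  (Se1: effort source, stroke at far end)
#0 |I1  (I1 outputs flow p/I1)
#2 |J1  (J1 flow already set via bond 0)
#3 |J1  (J1 flow already set via bond 0)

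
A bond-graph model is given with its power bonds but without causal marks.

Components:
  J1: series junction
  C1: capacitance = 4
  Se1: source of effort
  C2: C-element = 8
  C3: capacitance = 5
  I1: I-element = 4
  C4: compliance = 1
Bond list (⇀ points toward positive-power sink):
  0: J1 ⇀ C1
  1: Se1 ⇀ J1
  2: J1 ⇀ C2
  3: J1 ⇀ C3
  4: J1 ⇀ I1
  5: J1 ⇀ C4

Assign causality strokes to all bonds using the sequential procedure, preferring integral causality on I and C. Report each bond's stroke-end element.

bond 0 |J1
bond 1 |J1
bond 2 |J1
bond 3 |J1
bond 4 |I1
bond 5 |J1

β1 |J1  (Se1: effort source, stroke at far end)
β0 |J1  (C1 outputs effort q/C1)
β2 |J1  (C2: C, integral causality)
β3 |J1  (C3 outputs effort q/C3)
β4 |I1  (prefer integral on I1)
β5 |J1  (J1: bond 4 brought flow, rest push out)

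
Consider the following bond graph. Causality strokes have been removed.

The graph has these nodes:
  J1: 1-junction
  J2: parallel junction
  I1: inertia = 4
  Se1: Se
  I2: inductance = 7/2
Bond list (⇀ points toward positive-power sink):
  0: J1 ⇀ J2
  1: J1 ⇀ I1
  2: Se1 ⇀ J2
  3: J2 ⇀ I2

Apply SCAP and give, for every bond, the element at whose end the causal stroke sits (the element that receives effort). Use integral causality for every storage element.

bond 0 stroke at J1
bond 1 stroke at I1
bond 2 stroke at J2
bond 3 stroke at I2

bond 2 stroke→J2  (source Se1 imposes e)
bond 0 stroke→J1  (J2: bond 2 brought effort, rest push out)
bond 3 stroke→I2  (J2: bond 2 brought effort, rest push out)
bond 1 stroke→I1  (J1: last free bond brings flow in)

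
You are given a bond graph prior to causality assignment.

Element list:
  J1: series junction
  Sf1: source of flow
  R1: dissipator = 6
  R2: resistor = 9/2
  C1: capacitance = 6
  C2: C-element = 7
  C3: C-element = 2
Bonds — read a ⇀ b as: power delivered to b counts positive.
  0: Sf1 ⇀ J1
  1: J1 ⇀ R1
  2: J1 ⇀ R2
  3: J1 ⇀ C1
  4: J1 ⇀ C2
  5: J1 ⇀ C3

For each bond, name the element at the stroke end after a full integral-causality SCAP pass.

b0 →Sf1  (Sf1: flow source, stroke at near end)
b1 →J1  (1-jn J1 has f-setter on 0)
b2 →J1  (common-f at J1 fixed by 0)
b3 →J1  (1-jn J1 has f-setter on 0)
b4 →J1  (J1: bond 0 brought flow, rest push out)
b5 →J1  (common-f at J1 fixed by 0)

β0 |Sf1
β1 |J1
β2 |J1
β3 |J1
β4 |J1
β5 |J1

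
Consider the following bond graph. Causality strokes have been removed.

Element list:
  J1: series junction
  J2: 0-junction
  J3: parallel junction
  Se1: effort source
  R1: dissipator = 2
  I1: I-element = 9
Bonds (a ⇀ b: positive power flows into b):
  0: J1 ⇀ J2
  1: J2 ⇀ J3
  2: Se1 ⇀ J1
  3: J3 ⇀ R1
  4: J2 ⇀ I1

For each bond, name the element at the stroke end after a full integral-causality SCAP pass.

bond 2 →J1  (Se1: effort source, stroke at far end)
bond 0 →J2  (only one flow-in slot at J1)
bond 1 →J3  (common-e at J2 fixed by 0)
bond 4 →I1  (0-jn J2 has e-setter on 0)
bond 3 →R1  (0-jn J3 has e-setter on 1)

#0 →J2
#1 →J3
#2 →J1
#3 →R1
#4 →I1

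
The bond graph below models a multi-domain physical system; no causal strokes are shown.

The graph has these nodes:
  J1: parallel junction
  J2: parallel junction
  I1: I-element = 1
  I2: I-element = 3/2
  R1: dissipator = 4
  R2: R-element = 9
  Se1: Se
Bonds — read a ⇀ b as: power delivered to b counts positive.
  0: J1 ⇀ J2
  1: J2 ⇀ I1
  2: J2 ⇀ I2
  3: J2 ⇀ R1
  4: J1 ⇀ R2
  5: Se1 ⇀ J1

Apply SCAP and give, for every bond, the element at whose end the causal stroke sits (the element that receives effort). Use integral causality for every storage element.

β5 stroke→J1  (source Se1 imposes e)
β0 stroke→J2  (common-e at J1 fixed by 5)
β4 stroke→R2  (J1 effort already set via bond 5)
β1 stroke→I1  (common-e at J2 fixed by 0)
β2 stroke→I2  (J2: bond 0 brought effort, rest push out)
β3 stroke→R1  (J2: bond 0 brought effort, rest push out)

b0 stroke→J2
b1 stroke→I1
b2 stroke→I2
b3 stroke→R1
b4 stroke→R2
b5 stroke→J1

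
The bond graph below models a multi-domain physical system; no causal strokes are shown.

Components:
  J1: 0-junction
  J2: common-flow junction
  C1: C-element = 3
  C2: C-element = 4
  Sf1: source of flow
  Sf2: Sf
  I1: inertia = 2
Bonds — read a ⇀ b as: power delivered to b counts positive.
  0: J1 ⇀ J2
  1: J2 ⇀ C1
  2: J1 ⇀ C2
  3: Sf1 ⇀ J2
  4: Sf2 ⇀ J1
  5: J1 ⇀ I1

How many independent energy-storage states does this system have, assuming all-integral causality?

β3 stroke→Sf1  (Sf1 (Sf) sets flow on bond)
β4 stroke→Sf2  (Sf2 fixes flow; stroke at Sf2)
β0 stroke→J2  (1-jn J2 has f-setter on 3)
β1 stroke→J2  (1-jn J2 has f-setter on 3)
β2 stroke→J1  (C2: C, integral causality)
β5 stroke→I1  (J1 effort already set via bond 2)

3  (C1, C2, I1 all integral)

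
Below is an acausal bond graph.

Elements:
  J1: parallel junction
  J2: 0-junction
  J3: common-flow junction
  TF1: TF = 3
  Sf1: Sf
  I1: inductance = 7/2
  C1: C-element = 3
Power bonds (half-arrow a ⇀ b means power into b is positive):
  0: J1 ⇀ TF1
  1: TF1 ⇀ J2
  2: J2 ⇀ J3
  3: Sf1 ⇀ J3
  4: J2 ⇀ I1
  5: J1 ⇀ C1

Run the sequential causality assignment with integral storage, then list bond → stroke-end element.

bond 3 stroke at Sf1  (source Sf1 imposes f)
bond 2 stroke at J3  (1-jn J3 has f-setter on 3)
bond 4 stroke at I1  (I1 integral (f out))
bond 1 stroke at J2  (J2 needs exactly one e-in)
bond 0 stroke at TF1  (through TF1, causality passes straight; one stroke at TF1)
bond 5 stroke at J1  (closing 0-jn rule on J1)

#0 →TF1
#1 →J2
#2 →J3
#3 →Sf1
#4 →I1
#5 →J1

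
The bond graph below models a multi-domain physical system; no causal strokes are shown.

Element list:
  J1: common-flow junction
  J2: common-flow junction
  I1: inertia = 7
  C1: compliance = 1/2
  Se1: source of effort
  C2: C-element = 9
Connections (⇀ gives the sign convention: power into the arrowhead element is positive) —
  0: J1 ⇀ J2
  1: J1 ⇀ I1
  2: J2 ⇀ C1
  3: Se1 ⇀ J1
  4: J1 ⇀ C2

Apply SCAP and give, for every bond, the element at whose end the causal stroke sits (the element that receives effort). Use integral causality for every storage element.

β0 |J1
β1 |I1
β2 |J2
β3 |J1
β4 |J1

bond 3 stroke→J1  (Se1 fixes effort; stroke away)
bond 1 stroke→I1  (I1: I, integral causality)
bond 0 stroke→J1  (common-f at J1 fixed by 1)
bond 4 stroke→J1  (1-jn J1 has f-setter on 1)
bond 2 stroke→J2  (J2 flow already set via bond 0)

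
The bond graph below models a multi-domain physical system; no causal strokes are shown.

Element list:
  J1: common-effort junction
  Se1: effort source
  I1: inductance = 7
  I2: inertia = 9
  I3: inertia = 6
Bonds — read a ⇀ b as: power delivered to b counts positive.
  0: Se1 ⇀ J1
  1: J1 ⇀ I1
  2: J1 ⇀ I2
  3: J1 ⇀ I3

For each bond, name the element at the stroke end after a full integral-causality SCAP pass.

#0 stroke→J1
#1 stroke→I1
#2 stroke→I2
#3 stroke→I3

β0 →J1  (Se1: effort source, stroke at far end)
β1 →I1  (common-e at J1 fixed by 0)
β2 →I2  (common-e at J1 fixed by 0)
β3 →I3  (0-jn J1 has e-setter on 0)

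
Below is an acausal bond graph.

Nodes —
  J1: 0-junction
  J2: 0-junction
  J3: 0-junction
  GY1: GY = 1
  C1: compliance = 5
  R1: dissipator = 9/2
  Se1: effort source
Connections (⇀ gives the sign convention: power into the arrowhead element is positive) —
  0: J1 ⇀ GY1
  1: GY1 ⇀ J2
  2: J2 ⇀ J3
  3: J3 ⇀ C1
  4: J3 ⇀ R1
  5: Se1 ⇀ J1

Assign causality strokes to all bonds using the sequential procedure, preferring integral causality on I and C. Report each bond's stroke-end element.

bond 0 stroke at GY1
bond 1 stroke at GY1
bond 2 stroke at J2
bond 3 stroke at J3
bond 4 stroke at R1
bond 5 stroke at J1

β5 stroke→J1  (Se1: effort source, stroke at far end)
β0 stroke→GY1  (J1: bond 5 brought effort, rest push out)
β1 stroke→GY1  (GY GY1: same side as bond 0)
β2 stroke→J2  (J2: last free bond brings effort in)
β3 stroke→J3  (prefer integral on C1)
β4 stroke→R1  (J3: bond 3 brought effort, rest push out)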